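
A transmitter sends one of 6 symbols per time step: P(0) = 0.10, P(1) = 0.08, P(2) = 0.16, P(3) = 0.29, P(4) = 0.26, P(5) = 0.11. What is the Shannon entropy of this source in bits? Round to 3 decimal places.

H = −Σ pᵢ log₂ pᵢ.
−0.10·log₂(0.10) = 0.3322
−0.08·log₂(0.08) = 0.2915
−0.16·log₂(0.16) = 0.4230
−0.29·log₂(0.29) = 0.5179
−0.26·log₂(0.26) = 0.5053
−0.11·log₂(0.11) = 0.3503
Sum ≈ 2.4202 → 2.420 bits.

2.420 bits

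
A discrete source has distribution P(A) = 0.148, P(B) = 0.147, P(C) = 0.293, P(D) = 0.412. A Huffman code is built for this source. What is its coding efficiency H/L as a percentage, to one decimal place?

Entropy H = −Σ p log₂ p ≈ 1.8605 bits.
Huffman merges: 147/1000+37/250→59/200; 293/1000+59/200→147/250; 103/250+147/250→1. L = 1883/1000 ≈ 1.8830.
Efficiency = H/L = 1.8605/1.8830 = 98.8%.

98.8%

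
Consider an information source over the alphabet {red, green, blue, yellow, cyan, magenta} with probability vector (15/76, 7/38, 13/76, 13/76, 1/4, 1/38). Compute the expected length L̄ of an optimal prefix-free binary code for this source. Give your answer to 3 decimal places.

Repeatedly combine the two least-probable nodes; the expected code length is the sum of the merged weights.
merge 1/38 + 13/76 → 15/76
merge 13/76 + 7/38 → 27/76
merge 15/76 + 15/76 → 15/38
merge 1/4 + 27/76 → 23/38
merge 15/38 + 23/38 → 1
L = 15/76 + 27/76 + 15/38 + 23/38 + 1 = 97/38 ≈ 2.553 bits/symbol.

2.553 bits/symbol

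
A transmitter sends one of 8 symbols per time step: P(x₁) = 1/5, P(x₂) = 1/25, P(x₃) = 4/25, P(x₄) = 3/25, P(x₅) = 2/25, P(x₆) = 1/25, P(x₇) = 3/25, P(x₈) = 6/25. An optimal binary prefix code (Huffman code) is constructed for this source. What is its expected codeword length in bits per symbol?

Repeatedly combine the two least-probable nodes; the expected code length is the sum of the merged weights.
merge 1/25 + 1/25 → 2/25
merge 2/25 + 2/25 → 4/25
merge 3/25 + 3/25 → 6/25
merge 4/25 + 4/25 → 8/25
merge 1/5 + 6/25 → 11/25
merge 6/25 + 8/25 → 14/25
merge 11/25 + 14/25 → 1
L = 2/25 + 4/25 + 6/25 + 8/25 + 11/25 + 14/25 + 1 = 14/5 = 2.8 bits/symbol.

2.8 bits/symbol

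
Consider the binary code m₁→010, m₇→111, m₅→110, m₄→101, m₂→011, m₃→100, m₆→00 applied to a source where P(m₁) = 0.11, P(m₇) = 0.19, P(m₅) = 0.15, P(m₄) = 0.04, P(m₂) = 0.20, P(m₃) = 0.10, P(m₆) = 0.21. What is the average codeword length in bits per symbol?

L̄ = Σ pᵢ·ℓᵢ = 0.11·3 + 0.19·3 + 0.15·3 + 0.04·3 + 0.20·3 + 0.10·3 + 0.21·2 = 2.79 bits/symbol.

2.79 bits/symbol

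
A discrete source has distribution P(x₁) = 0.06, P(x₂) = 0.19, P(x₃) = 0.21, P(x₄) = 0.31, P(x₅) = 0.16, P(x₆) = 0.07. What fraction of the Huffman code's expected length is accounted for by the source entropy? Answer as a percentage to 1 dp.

Entropy H = −Σ p log₂ p ≈ 2.3869 bits.
Huffman merges: 3/50+7/100→13/100; 13/100+4/25→29/100; 19/100+21/100→2/5; 29/100+31/100→3/5; 2/5+3/5→1. L = 121/50 ≈ 2.4200.
Efficiency = H/L = 2.3869/2.4200 = 98.6%.

98.6%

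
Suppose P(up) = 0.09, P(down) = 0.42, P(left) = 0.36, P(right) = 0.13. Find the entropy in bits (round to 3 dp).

1.752 bits

H = −Σ pᵢ log₂ pᵢ.
−0.09·log₂(0.09) = 0.3127
−0.42·log₂(0.42) = 0.5256
−0.36·log₂(0.36) = 0.5306
−0.13·log₂(0.13) = 0.3826
Sum ≈ 1.7516 → 1.752 bits.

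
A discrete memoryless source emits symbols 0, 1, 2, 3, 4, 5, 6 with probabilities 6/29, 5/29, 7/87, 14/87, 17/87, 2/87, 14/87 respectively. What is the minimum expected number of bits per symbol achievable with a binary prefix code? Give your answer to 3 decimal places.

Repeatedly combine the two least-probable nodes; the expected code length is the sum of the merged weights.
merge 2/87 + 7/87 → 3/29
merge 3/29 + 14/87 → 23/87
merge 14/87 + 5/29 → 1/3
merge 17/87 + 6/29 → 35/87
merge 23/87 + 1/3 → 52/87
merge 35/87 + 52/87 → 1
L = 3/29 + 23/87 + 1/3 + 35/87 + 52/87 + 1 = 235/87 ≈ 2.701 bits/symbol.

2.701 bits/symbol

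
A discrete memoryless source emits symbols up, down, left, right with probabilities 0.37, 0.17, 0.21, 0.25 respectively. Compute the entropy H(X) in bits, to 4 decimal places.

H = −Σ pᵢ log₂ pᵢ.
−0.37·log₂(0.37) = 0.5307
−0.17·log₂(0.17) = 0.4346
−0.21·log₂(0.21) = 0.4728
−0.25·log₂(0.25) = 0.5000
Sum ≈ 1.9381 → 1.9381 bits.

1.9381 bits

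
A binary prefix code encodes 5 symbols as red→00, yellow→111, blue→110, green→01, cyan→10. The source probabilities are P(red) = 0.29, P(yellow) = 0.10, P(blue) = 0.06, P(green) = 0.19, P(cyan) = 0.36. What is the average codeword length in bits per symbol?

2.16 bits/symbol

L̄ = Σ pᵢ·ℓᵢ = 0.29·2 + 0.10·3 + 0.06·3 + 0.19·2 + 0.36·2 = 2.16 bits/symbol.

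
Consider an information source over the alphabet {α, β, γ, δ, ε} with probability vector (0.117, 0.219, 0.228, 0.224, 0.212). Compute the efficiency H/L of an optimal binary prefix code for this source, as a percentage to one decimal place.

98.2%

Entropy H = −Σ p log₂ p ≈ 2.2862 bits.
Huffman merges: 117/1000+53/250→329/1000; 219/1000+28/125→443/1000; 57/250+329/1000→557/1000; 443/1000+557/1000→1. L = 2329/1000 ≈ 2.3290.
Efficiency = H/L = 2.2862/2.3290 = 98.2%.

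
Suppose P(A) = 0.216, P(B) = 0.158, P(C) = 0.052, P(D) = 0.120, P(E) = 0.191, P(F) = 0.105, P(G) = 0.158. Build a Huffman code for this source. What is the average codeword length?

Repeatedly combine the two least-probable nodes; the expected code length is the sum of the merged weights.
merge 13/250 + 21/200 → 157/1000
merge 3/25 + 157/1000 → 277/1000
merge 79/500 + 79/500 → 79/250
merge 191/1000 + 27/125 → 407/1000
merge 277/1000 + 79/250 → 593/1000
merge 407/1000 + 593/1000 → 1
L = 157/1000 + 277/1000 + 79/250 + 407/1000 + 593/1000 + 1 = 11/4 = 2.75 bits/symbol.

2.75 bits/symbol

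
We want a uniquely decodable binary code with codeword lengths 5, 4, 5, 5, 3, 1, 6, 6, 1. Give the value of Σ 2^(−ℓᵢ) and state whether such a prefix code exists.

With common denominator 2^6 = 64: Σ 2^(−ℓᵢ) = 2/64 + 4/64 + 2/64 + 2/64 + 8/64 + 32/64 + 1/64 + 1/64 + 32/64 = 84/64 = 1.3125.
Kraft's inequality requires Σ ≤ 1; here Σ = 1.3125 > 1, so no such prefix code exists.

1.3125; no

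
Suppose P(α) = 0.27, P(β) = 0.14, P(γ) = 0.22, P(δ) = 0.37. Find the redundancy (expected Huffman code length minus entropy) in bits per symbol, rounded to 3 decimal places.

0.072 bits

Entropy H = −Σ p log₂ p ≈ 1.9184 bits.
Huffman merges: 7/50+11/50→9/25; 27/100+9/25→63/100; 37/100+63/100→1. L = 199/100 ≈ 1.9900.
L − H = 1.9900 − 1.9184 = 0.072 bits.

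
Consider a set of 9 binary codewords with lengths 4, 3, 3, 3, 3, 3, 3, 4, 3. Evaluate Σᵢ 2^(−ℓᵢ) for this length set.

1

With common denominator 2^4 = 16: Σ 2^(−ℓᵢ) = 1/16 + 2/16 + 2/16 + 2/16 + 2/16 + 2/16 + 2/16 + 1/16 + 2/16 = 16/16 = 1.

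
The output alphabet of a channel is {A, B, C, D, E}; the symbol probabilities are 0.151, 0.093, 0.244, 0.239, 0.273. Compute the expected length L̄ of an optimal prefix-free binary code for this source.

Repeatedly combine the two least-probable nodes; the expected code length is the sum of the merged weights.
merge 93/1000 + 151/1000 → 61/250
merge 239/1000 + 61/250 → 483/1000
merge 61/250 + 273/1000 → 517/1000
merge 483/1000 + 517/1000 → 1
L = 61/250 + 483/1000 + 517/1000 + 1 = 561/250 = 2.244 bits/symbol.

2.244 bits/symbol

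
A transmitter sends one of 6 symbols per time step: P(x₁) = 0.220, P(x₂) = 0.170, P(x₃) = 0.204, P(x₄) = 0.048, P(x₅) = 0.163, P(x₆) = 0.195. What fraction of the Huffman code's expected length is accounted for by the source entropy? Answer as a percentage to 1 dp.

96.3%

Entropy H = −Σ p log₂ p ≈ 2.4798 bits.
Huffman merges: 6/125+163/1000→211/1000; 17/100+39/200→73/200; 51/250+211/1000→83/200; 11/50+73/200→117/200; 83/200+117/200→1. L = 322/125 ≈ 2.5760.
Efficiency = H/L = 2.4798/2.5760 = 96.3%.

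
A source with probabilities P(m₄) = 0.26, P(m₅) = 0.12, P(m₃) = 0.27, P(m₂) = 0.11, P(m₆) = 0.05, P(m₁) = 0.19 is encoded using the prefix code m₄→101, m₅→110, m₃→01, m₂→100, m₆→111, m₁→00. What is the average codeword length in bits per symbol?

L̄ = Σ pᵢ·ℓᵢ = 0.26·3 + 0.12·3 + 0.27·2 + 0.11·3 + 0.05·3 + 0.19·2 = 2.54 bits/symbol.

2.54 bits/symbol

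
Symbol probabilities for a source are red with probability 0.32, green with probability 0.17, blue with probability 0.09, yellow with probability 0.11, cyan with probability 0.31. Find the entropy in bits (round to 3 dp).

H = −Σ pᵢ log₂ pᵢ.
−0.32·log₂(0.32) = 0.5260
−0.17·log₂(0.17) = 0.4346
−0.09·log₂(0.09) = 0.3127
−0.11·log₂(0.11) = 0.3503
−0.31·log₂(0.31) = 0.5238
Sum ≈ 2.1474 → 2.147 bits.

2.147 bits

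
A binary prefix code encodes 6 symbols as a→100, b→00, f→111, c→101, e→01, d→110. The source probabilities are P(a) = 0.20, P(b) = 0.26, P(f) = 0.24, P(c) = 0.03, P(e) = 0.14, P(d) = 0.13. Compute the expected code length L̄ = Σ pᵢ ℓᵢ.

2.6 bits/symbol

L̄ = Σ pᵢ·ℓᵢ = 0.20·3 + 0.26·2 + 0.24·3 + 0.03·3 + 0.14·2 + 0.13·3 = 2.6 bits/symbol.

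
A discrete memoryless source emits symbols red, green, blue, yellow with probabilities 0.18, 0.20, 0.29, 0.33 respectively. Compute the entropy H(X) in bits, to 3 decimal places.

1.955 bits

H = −Σ pᵢ log₂ pᵢ.
−0.18·log₂(0.18) = 0.4453
−0.20·log₂(0.20) = 0.4644
−0.29·log₂(0.29) = 0.5179
−0.33·log₂(0.33) = 0.5278
Sum ≈ 1.9554 → 1.955 bits.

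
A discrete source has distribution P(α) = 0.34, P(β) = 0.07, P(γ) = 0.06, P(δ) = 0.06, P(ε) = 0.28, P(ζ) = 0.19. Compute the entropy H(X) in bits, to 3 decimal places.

2.254 bits

H = −Σ pᵢ log₂ pᵢ.
−0.34·log₂(0.34) = 0.5292
−0.07·log₂(0.07) = 0.2686
−0.06·log₂(0.06) = 0.2435
−0.06·log₂(0.06) = 0.2435
−0.28·log₂(0.28) = 0.5142
−0.19·log₂(0.19) = 0.4552
Sum ≈ 2.2542 → 2.254 bits.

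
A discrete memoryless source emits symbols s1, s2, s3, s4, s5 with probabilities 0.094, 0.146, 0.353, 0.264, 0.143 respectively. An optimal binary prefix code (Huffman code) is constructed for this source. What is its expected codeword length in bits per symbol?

2.237 bits/symbol

Repeatedly combine the two least-probable nodes; the expected code length is the sum of the merged weights.
merge 47/500 + 143/1000 → 237/1000
merge 73/500 + 237/1000 → 383/1000
merge 33/125 + 353/1000 → 617/1000
merge 383/1000 + 617/1000 → 1
L = 237/1000 + 383/1000 + 617/1000 + 1 = 2237/1000 = 2.237 bits/symbol.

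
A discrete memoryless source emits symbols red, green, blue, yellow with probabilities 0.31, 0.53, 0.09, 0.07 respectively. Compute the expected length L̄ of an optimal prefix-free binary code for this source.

Repeatedly combine the two least-probable nodes; the expected code length is the sum of the merged weights.
merge 7/100 + 9/100 → 4/25
merge 4/25 + 31/100 → 47/100
merge 47/100 + 53/100 → 1
L = 4/25 + 47/100 + 1 = 163/100 = 1.63 bits/symbol.

1.63 bits/symbol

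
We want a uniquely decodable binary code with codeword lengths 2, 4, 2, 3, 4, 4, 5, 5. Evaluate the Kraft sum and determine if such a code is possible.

With common denominator 2^5 = 32: Σ 2^(−ℓᵢ) = 8/32 + 2/32 + 8/32 + 4/32 + 2/32 + 2/32 + 1/32 + 1/32 = 28/32 = 0.875.
Kraft's inequality requires Σ ≤ 1; here Σ = 0.875 ≤ 1, so such a prefix code exists.

0.875; yes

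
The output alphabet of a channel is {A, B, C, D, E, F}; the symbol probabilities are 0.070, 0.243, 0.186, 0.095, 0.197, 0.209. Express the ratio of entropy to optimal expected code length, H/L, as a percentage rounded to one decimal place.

Entropy H = −Σ p log₂ p ≈ 2.4722 bits.
Huffman merges: 7/100+19/200→33/200; 33/200+93/500→351/1000; 197/1000+209/1000→203/500; 243/1000+351/1000→297/500; 203/500+297/500→1. L = 629/250 ≈ 2.5160.
Efficiency = H/L = 2.4722/2.5160 = 98.3%.

98.3%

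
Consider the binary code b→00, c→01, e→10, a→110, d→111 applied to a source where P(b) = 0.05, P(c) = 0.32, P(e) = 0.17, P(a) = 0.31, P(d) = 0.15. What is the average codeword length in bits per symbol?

L̄ = Σ pᵢ·ℓᵢ = 0.05·2 + 0.32·2 + 0.17·2 + 0.31·3 + 0.15·3 = 2.46 bits/symbol.

2.46 bits/symbol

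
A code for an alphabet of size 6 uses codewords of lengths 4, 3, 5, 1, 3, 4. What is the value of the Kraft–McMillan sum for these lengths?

0.90625

With common denominator 2^5 = 32: Σ 2^(−ℓᵢ) = 2/32 + 4/32 + 1/32 + 16/32 + 4/32 + 2/32 = 29/32 = 0.90625.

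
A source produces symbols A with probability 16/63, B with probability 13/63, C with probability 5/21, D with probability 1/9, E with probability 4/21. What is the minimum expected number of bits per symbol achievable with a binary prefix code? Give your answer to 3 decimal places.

2.302 bits/symbol

Repeatedly combine the two least-probable nodes; the expected code length is the sum of the merged weights.
merge 1/9 + 4/21 → 19/63
merge 13/63 + 5/21 → 4/9
merge 16/63 + 19/63 → 5/9
merge 4/9 + 5/9 → 1
L = 19/63 + 4/9 + 5/9 + 1 = 145/63 ≈ 2.302 bits/symbol.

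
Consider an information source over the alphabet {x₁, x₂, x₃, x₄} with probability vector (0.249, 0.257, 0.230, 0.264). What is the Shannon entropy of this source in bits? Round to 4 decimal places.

1.9981 bits

H = −Σ pᵢ log₂ pᵢ.
−0.249·log₂(0.249) = 0.4994
−0.257·log₂(0.257) = 0.5038
−0.230·log₂(0.230) = 0.4877
−0.264·log₂(0.264) = 0.5072
Sum ≈ 1.9981 → 1.9981 bits.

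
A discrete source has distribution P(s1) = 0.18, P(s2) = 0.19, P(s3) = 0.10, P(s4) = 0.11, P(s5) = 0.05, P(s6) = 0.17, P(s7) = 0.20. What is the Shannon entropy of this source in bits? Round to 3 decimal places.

H = −Σ pᵢ log₂ pᵢ.
−0.18·log₂(0.18) = 0.4453
−0.19·log₂(0.19) = 0.4552
−0.10·log₂(0.10) = 0.3322
−0.11·log₂(0.11) = 0.3503
−0.05·log₂(0.05) = 0.2161
−0.17·log₂(0.17) = 0.4346
−0.20·log₂(0.20) = 0.4644
Sum ≈ 2.6981 → 2.698 bits.

2.698 bits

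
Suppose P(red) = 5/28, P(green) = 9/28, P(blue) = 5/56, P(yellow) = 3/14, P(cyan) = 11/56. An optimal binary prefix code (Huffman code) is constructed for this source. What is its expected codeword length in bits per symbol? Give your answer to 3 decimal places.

2.268 bits/symbol

Repeatedly combine the two least-probable nodes; the expected code length is the sum of the merged weights.
merge 5/56 + 5/28 → 15/56
merge 11/56 + 3/14 → 23/56
merge 15/56 + 9/28 → 33/56
merge 23/56 + 33/56 → 1
L = 15/56 + 23/56 + 33/56 + 1 = 127/56 ≈ 2.268 bits/symbol.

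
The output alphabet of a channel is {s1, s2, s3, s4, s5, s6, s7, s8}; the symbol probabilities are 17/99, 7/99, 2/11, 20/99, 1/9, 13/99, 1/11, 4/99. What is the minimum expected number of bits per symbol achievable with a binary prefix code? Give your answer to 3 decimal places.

2.909 bits/symbol

Repeatedly combine the two least-probable nodes; the expected code length is the sum of the merged weights.
merge 4/99 + 7/99 → 1/9
merge 1/11 + 1/9 → 20/99
merge 1/9 + 13/99 → 8/33
merge 17/99 + 2/11 → 35/99
merge 20/99 + 20/99 → 40/99
merge 8/33 + 35/99 → 59/99
merge 40/99 + 59/99 → 1
L = 1/9 + 20/99 + 8/33 + 35/99 + 40/99 + 59/99 + 1 = 32/11 ≈ 2.909 bits/symbol.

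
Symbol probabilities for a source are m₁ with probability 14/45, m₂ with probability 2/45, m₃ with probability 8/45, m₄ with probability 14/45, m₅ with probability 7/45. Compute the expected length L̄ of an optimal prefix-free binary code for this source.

2.2 bits/symbol

Repeatedly combine the two least-probable nodes; the expected code length is the sum of the merged weights.
merge 2/45 + 7/45 → 1/5
merge 8/45 + 1/5 → 17/45
merge 14/45 + 14/45 → 28/45
merge 17/45 + 28/45 → 1
L = 1/5 + 17/45 + 28/45 + 1 = 11/5 = 2.2 bits/symbol.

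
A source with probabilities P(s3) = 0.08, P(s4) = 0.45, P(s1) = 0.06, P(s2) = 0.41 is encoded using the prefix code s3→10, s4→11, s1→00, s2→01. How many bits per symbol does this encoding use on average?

L̄ = Σ pᵢ·ℓᵢ = 0.08·2 + 0.45·2 + 0.06·2 + 0.41·2 = 2 bits/symbol.

2 bits/symbol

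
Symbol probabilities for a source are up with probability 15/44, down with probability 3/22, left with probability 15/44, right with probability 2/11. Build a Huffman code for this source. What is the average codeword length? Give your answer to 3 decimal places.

1.977 bits/symbol

Repeatedly combine the two least-probable nodes; the expected code length is the sum of the merged weights.
merge 3/22 + 2/11 → 7/22
merge 7/22 + 15/44 → 29/44
merge 15/44 + 29/44 → 1
L = 7/22 + 29/44 + 1 = 87/44 ≈ 1.977 bits/symbol.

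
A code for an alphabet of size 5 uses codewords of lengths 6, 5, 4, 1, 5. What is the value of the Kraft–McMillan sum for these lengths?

With common denominator 2^6 = 64: Σ 2^(−ℓᵢ) = 1/64 + 2/64 + 4/64 + 32/64 + 2/64 = 41/64 = 0.640625.

0.640625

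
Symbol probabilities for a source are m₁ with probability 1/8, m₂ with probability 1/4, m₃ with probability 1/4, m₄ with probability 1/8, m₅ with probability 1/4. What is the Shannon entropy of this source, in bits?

2.25 bits

Each probability is a power of 1/2, so log₂(1/p) is an integer.
H = Σ p·log₂(1/p) = 1/8·3 + 1/4·2 + 1/4·2 + 1/8·3 + 1/4·2 = 2.25 bits.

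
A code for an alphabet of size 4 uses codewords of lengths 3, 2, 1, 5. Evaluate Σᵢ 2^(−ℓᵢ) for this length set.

With common denominator 2^5 = 32: Σ 2^(−ℓᵢ) = 4/32 + 8/32 + 16/32 + 1/32 = 29/32 = 0.90625.

0.90625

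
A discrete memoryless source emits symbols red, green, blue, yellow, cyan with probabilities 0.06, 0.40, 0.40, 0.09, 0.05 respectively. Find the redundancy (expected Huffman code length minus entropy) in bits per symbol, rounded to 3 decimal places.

Entropy H = −Σ p log₂ p ≈ 1.8298 bits.
Huffman merges: 1/20+3/50→11/100; 9/100+11/100→1/5; 1/5+2/5→3/5; 2/5+3/5→1. L = 191/100 ≈ 1.9100.
L − H = 1.9100 − 1.8298 = 0.080 bits.

0.080 bits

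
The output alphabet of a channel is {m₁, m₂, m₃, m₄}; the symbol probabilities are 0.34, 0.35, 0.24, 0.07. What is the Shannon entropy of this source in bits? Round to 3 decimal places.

1.822 bits

H = −Σ pᵢ log₂ pᵢ.
−0.34·log₂(0.34) = 0.5292
−0.35·log₂(0.35) = 0.5301
−0.24·log₂(0.24) = 0.4941
−0.07·log₂(0.07) = 0.2686
Sum ≈ 1.8220 → 1.822 bits.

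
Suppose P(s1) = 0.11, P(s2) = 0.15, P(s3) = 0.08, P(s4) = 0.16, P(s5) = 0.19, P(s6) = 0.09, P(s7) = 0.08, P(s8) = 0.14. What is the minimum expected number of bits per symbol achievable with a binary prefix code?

2.97 bits/symbol

Repeatedly combine the two least-probable nodes; the expected code length is the sum of the merged weights.
merge 2/25 + 2/25 → 4/25
merge 9/100 + 11/100 → 1/5
merge 7/50 + 3/20 → 29/100
merge 4/25 + 4/25 → 8/25
merge 19/100 + 1/5 → 39/100
merge 29/100 + 8/25 → 61/100
merge 39/100 + 61/100 → 1
L = 4/25 + 1/5 + 29/100 + 8/25 + 39/100 + 61/100 + 1 = 297/100 = 2.97 bits/symbol.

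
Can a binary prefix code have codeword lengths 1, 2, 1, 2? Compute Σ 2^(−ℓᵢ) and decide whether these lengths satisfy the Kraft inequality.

With common denominator 2^2 = 4: Σ 2^(−ℓᵢ) = 2/4 + 1/4 + 2/4 + 1/4 = 6/4 = 1.5.
Kraft's inequality requires Σ ≤ 1; here Σ = 1.5 > 1, so no such prefix code exists.

1.5; no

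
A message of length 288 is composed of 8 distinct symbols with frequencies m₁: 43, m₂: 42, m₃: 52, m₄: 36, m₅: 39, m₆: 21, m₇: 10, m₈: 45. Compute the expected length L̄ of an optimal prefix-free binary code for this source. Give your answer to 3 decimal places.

2.927 bits/symbol

Probabilities are the counts divided by 288.
Repeatedly combine the two least-probable nodes; the expected code length is the sum of the merged weights.
merge 5/144 + 7/96 → 31/288
merge 31/288 + 1/8 → 67/288
merge 13/96 + 7/48 → 9/32
merge 43/288 + 5/32 → 11/36
merge 13/72 + 67/288 → 119/288
merge 9/32 + 11/36 → 169/288
merge 119/288 + 169/288 → 1
L = 31/288 + 67/288 + 9/32 + 11/36 + 119/288 + 169/288 + 1 = 281/96 ≈ 2.927 bits/symbol.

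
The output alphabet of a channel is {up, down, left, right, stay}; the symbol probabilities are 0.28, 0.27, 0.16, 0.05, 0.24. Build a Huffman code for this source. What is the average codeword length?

Repeatedly combine the two least-probable nodes; the expected code length is the sum of the merged weights.
merge 1/20 + 4/25 → 21/100
merge 21/100 + 6/25 → 9/20
merge 27/100 + 7/25 → 11/20
merge 9/20 + 11/20 → 1
L = 21/100 + 9/20 + 11/20 + 1 = 221/100 = 2.21 bits/symbol.

2.21 bits/symbol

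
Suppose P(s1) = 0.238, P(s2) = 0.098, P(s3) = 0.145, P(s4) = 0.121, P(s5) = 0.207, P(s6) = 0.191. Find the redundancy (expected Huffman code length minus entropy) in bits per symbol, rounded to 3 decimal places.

Entropy H = −Σ p log₂ p ≈ 2.5205 bits.
Huffman merges: 49/500+121/1000→219/1000; 29/200+191/1000→42/125; 207/1000+219/1000→213/500; 119/500+42/125→287/500; 213/500+287/500→1. L = 511/200 ≈ 2.5550.
L − H = 2.5550 − 2.5205 = 0.035 bits.

0.035 bits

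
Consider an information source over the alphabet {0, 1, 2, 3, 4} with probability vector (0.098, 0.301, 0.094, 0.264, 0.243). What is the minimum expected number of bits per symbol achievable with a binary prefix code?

Repeatedly combine the two least-probable nodes; the expected code length is the sum of the merged weights.
merge 47/500 + 49/500 → 24/125
merge 24/125 + 243/1000 → 87/200
merge 33/125 + 301/1000 → 113/200
merge 87/200 + 113/200 → 1
L = 24/125 + 87/200 + 113/200 + 1 = 274/125 = 2.192 bits/symbol.

2.192 bits/symbol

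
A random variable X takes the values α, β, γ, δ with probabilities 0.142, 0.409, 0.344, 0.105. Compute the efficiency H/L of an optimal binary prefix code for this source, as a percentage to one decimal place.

Entropy H = −Σ p log₂ p ≈ 1.7984 bits.
Huffman merges: 21/200+71/500→247/1000; 247/1000+43/125→591/1000; 409/1000+591/1000→1. L = 919/500 ≈ 1.8380.
Efficiency = H/L = 1.7984/1.8380 = 97.8%.

97.8%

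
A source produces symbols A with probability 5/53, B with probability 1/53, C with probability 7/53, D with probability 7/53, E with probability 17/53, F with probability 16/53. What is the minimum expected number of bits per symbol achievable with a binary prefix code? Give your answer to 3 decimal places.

2.358 bits/symbol

Repeatedly combine the two least-probable nodes; the expected code length is the sum of the merged weights.
merge 1/53 + 5/53 → 6/53
merge 6/53 + 7/53 → 13/53
merge 7/53 + 13/53 → 20/53
merge 16/53 + 17/53 → 33/53
merge 20/53 + 33/53 → 1
L = 6/53 + 13/53 + 20/53 + 33/53 + 1 = 125/53 ≈ 2.358 bits/symbol.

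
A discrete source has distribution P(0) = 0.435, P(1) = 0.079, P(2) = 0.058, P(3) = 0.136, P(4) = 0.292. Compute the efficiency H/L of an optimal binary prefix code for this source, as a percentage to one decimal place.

Entropy H = −Σ p log₂ p ≈ 1.9600 bits.
Huffman merges: 29/500+79/1000→137/1000; 17/125+137/1000→273/1000; 273/1000+73/250→113/200; 87/200+113/200→1. L = 79/40 ≈ 1.9750.
Efficiency = H/L = 1.9600/1.9750 = 99.2%.

99.2%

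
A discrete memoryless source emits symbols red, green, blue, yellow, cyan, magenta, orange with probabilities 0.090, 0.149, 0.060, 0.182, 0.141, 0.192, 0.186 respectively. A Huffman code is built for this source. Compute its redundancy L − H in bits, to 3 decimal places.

0.052 bits

Entropy H = −Σ p log₂ p ≈ 2.7198 bits.
Huffman merges: 3/50+9/100→3/20; 141/1000+149/1000→29/100; 3/20+91/500→83/250; 93/500+24/125→189/500; 29/100+83/250→311/500; 189/500+311/500→1. L = 693/250 ≈ 2.7720.
L − H = 2.7720 − 2.7198 = 0.052 bits.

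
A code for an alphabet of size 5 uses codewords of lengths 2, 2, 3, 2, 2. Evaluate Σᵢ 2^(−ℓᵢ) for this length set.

With common denominator 2^3 = 8: Σ 2^(−ℓᵢ) = 2/8 + 2/8 + 1/8 + 2/8 + 2/8 = 9/8 = 1.125.

1.125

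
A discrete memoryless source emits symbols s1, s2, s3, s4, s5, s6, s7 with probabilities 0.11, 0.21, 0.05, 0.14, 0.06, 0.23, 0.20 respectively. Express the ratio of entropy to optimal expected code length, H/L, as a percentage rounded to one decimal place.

98.6%

Entropy H = −Σ p log₂ p ≈ 2.6319 bits.
Huffman merges: 1/20+3/50→11/100; 11/100+11/100→11/50; 7/50+1/5→17/50; 21/100+11/50→43/100; 23/100+17/50→57/100; 43/100+57/100→1. L = 267/100 ≈ 2.6700.
Efficiency = H/L = 2.6319/2.6700 = 98.6%.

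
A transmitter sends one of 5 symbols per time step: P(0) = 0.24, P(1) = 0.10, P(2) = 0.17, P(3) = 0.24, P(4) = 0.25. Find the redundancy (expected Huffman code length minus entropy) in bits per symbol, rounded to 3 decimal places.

0.015 bits

Entropy H = −Σ p log₂ p ≈ 2.2550 bits.
Huffman merges: 1/10+17/100→27/100; 6/25+6/25→12/25; 1/4+27/100→13/25; 12/25+13/25→1. L = 227/100 ≈ 2.2700.
L − H = 2.2700 − 2.2550 = 0.015 bits.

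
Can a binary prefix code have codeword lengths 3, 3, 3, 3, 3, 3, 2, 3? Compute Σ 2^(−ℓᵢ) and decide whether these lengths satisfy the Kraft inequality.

1.125; no

With common denominator 2^3 = 8: Σ 2^(−ℓᵢ) = 1/8 + 1/8 + 1/8 + 1/8 + 1/8 + 1/8 + 2/8 + 1/8 = 9/8 = 1.125.
Kraft's inequality requires Σ ≤ 1; here Σ = 1.125 > 1, so no such prefix code exists.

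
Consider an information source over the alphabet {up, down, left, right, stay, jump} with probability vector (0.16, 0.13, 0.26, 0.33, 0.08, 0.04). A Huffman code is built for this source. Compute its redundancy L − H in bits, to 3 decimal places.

0.054 bits

Entropy H = −Σ p log₂ p ≈ 2.3160 bits.
Huffman merges: 1/25+2/25→3/25; 3/25+13/100→1/4; 4/25+1/4→41/100; 13/50+33/100→59/100; 41/100+59/100→1. L = 237/100 ≈ 2.3700.
L − H = 2.3700 − 2.3160 = 0.054 bits.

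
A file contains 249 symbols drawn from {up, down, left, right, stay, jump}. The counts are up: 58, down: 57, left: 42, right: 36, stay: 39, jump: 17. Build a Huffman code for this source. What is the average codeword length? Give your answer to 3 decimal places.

Probabilities are the counts divided by 249.
Repeatedly combine the two least-probable nodes; the expected code length is the sum of the merged weights.
merge 17/249 + 12/83 → 53/249
merge 13/83 + 14/83 → 27/83
merge 53/249 + 19/83 → 110/249
merge 58/249 + 27/83 → 139/249
merge 110/249 + 139/249 → 1
L = 53/249 + 27/83 + 110/249 + 139/249 + 1 = 632/249 ≈ 2.538 bits/symbol.

2.538 bits/symbol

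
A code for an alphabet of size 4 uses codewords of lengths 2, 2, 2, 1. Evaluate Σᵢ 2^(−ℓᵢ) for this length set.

With common denominator 2^2 = 4: Σ 2^(−ℓᵢ) = 1/4 + 1/4 + 1/4 + 2/4 = 5/4 = 1.25.

1.25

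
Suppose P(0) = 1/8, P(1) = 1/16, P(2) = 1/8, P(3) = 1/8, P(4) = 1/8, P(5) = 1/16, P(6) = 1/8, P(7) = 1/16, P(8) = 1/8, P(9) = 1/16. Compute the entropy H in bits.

Each probability is a power of 1/2, so log₂(1/p) is an integer.
H = Σ p·log₂(1/p) = 1/8·3 + 1/16·4 + 1/8·3 + 1/8·3 + 1/8·3 + 1/16·4 + 1/8·3 + 1/16·4 + 1/8·3 + 1/16·4 = 3.25 bits.

3.25 bits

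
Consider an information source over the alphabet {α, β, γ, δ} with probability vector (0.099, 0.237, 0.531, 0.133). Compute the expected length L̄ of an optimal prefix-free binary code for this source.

1.701 bits/symbol

Repeatedly combine the two least-probable nodes; the expected code length is the sum of the merged weights.
merge 99/1000 + 133/1000 → 29/125
merge 29/125 + 237/1000 → 469/1000
merge 469/1000 + 531/1000 → 1
L = 29/125 + 469/1000 + 1 = 1701/1000 = 1.701 bits/symbol.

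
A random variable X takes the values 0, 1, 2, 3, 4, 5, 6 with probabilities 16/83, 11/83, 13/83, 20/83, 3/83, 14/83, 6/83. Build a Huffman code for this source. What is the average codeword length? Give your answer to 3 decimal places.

Repeatedly combine the two least-probable nodes; the expected code length is the sum of the merged weights.
merge 3/83 + 6/83 → 9/83
merge 9/83 + 11/83 → 20/83
merge 13/83 + 14/83 → 27/83
merge 16/83 + 20/83 → 36/83
merge 20/83 + 27/83 → 47/83
merge 36/83 + 47/83 → 1
L = 9/83 + 20/83 + 27/83 + 36/83 + 47/83 + 1 = 222/83 ≈ 2.675 bits/symbol.

2.675 bits/symbol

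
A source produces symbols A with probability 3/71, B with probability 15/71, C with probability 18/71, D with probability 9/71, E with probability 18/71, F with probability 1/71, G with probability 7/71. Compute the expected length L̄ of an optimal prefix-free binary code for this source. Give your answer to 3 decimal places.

Repeatedly combine the two least-probable nodes; the expected code length is the sum of the merged weights.
merge 1/71 + 3/71 → 4/71
merge 4/71 + 7/71 → 11/71
merge 9/71 + 11/71 → 20/71
merge 15/71 + 18/71 → 33/71
merge 18/71 + 20/71 → 38/71
merge 33/71 + 38/71 → 1
L = 4/71 + 11/71 + 20/71 + 33/71 + 38/71 + 1 = 177/71 ≈ 2.493 bits/symbol.

2.493 bits/symbol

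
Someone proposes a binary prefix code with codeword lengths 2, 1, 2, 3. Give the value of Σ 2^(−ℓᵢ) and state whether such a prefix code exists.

With common denominator 2^3 = 8: Σ 2^(−ℓᵢ) = 2/8 + 4/8 + 2/8 + 1/8 = 9/8 = 1.125.
Kraft's inequality requires Σ ≤ 1; here Σ = 1.125 > 1, so no such prefix code exists.

1.125; no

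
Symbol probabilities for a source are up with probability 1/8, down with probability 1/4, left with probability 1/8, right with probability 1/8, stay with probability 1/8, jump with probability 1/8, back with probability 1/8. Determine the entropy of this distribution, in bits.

Each probability is a power of 1/2, so log₂(1/p) is an integer.
H = Σ p·log₂(1/p) = 1/8·3 + 1/4·2 + 1/8·3 + 1/8·3 + 1/8·3 + 1/8·3 + 1/8·3 = 2.75 bits.

2.75 bits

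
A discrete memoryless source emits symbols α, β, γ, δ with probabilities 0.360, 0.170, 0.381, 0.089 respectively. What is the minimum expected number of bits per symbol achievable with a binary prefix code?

1.878 bits/symbol

Repeatedly combine the two least-probable nodes; the expected code length is the sum of the merged weights.
merge 89/1000 + 17/100 → 259/1000
merge 259/1000 + 9/25 → 619/1000
merge 381/1000 + 619/1000 → 1
L = 259/1000 + 619/1000 + 1 = 939/500 = 1.878 bits/symbol.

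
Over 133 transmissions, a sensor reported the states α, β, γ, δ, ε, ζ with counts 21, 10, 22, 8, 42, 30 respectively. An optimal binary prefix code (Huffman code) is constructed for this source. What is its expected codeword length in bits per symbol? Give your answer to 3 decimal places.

Probabilities are the counts divided by 133.
Repeatedly combine the two least-probable nodes; the expected code length is the sum of the merged weights.
merge 8/133 + 10/133 → 18/133
merge 18/133 + 3/19 → 39/133
merge 22/133 + 30/133 → 52/133
merge 39/133 + 6/19 → 81/133
merge 52/133 + 81/133 → 1
L = 18/133 + 39/133 + 52/133 + 81/133 + 1 = 17/7 ≈ 2.429 bits/symbol.

2.429 bits/symbol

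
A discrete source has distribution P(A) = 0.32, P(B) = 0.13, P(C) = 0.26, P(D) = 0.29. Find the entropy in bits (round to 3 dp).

H = −Σ pᵢ log₂ pᵢ.
−0.32·log₂(0.32) = 0.5260
−0.13·log₂(0.13) = 0.3826
−0.26·log₂(0.26) = 0.5053
−0.29·log₂(0.29) = 0.5179
Sum ≈ 1.9319 → 1.932 bits.

1.932 bits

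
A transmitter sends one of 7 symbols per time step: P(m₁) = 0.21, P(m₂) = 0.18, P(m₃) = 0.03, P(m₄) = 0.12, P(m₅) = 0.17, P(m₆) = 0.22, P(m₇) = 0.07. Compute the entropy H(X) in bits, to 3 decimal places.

2.621 bits

H = −Σ pᵢ log₂ pᵢ.
−0.21·log₂(0.21) = 0.4728
−0.18·log₂(0.18) = 0.4453
−0.03·log₂(0.03) = 0.1518
−0.12·log₂(0.12) = 0.3671
−0.17·log₂(0.17) = 0.4346
−0.22·log₂(0.22) = 0.4806
−0.07·log₂(0.07) = 0.2686
Sum ≈ 2.6207 → 2.621 bits.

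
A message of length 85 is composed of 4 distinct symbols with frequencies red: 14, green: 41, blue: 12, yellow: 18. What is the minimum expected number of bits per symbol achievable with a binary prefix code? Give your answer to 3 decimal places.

1.824 bits/symbol

Probabilities are the counts divided by 85.
Repeatedly combine the two least-probable nodes; the expected code length is the sum of the merged weights.
merge 12/85 + 14/85 → 26/85
merge 18/85 + 26/85 → 44/85
merge 41/85 + 44/85 → 1
L = 26/85 + 44/85 + 1 = 31/17 ≈ 1.824 bits/symbol.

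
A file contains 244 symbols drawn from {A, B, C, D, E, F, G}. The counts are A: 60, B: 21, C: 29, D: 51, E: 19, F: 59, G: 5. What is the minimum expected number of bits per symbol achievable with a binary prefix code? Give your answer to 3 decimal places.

Probabilities are the counts divided by 244.
Repeatedly combine the two least-probable nodes; the expected code length is the sum of the merged weights.
merge 5/244 + 19/244 → 6/61
merge 21/244 + 6/61 → 45/244
merge 29/244 + 45/244 → 37/122
merge 51/244 + 59/244 → 55/122
merge 15/61 + 37/122 → 67/122
merge 55/122 + 67/122 → 1
L = 6/61 + 45/244 + 37/122 + 55/122 + 67/122 + 1 = 631/244 ≈ 2.586 bits/symbol.

2.586 bits/symbol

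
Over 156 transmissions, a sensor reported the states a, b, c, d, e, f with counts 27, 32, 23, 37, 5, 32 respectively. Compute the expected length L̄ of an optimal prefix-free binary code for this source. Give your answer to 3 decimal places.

2.532 bits/symbol

Probabilities are the counts divided by 156.
Repeatedly combine the two least-probable nodes; the expected code length is the sum of the merged weights.
merge 5/156 + 23/156 → 7/39
merge 9/52 + 7/39 → 55/156
merge 8/39 + 8/39 → 16/39
merge 37/156 + 55/156 → 23/39
merge 16/39 + 23/39 → 1
L = 7/39 + 55/156 + 16/39 + 23/39 + 1 = 395/156 ≈ 2.532 bits/symbol.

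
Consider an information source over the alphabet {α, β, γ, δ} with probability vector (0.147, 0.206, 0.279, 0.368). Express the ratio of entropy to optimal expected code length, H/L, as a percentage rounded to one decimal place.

96.8%

Entropy H = −Σ p log₂ p ≈ 1.9207 bits.
Huffman merges: 147/1000+103/500→353/1000; 279/1000+353/1000→79/125; 46/125+79/125→1. L = 397/200 ≈ 1.9850.
Efficiency = H/L = 1.9207/1.9850 = 96.8%.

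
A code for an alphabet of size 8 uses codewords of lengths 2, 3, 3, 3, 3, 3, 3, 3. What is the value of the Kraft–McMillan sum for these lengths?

With common denominator 2^3 = 8: Σ 2^(−ℓᵢ) = 2/8 + 1/8 + 1/8 + 1/8 + 1/8 + 1/8 + 1/8 + 1/8 = 9/8 = 1.125.

1.125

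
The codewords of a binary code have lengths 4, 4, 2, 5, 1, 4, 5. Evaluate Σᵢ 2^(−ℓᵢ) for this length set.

1

With common denominator 2^5 = 32: Σ 2^(−ℓᵢ) = 2/32 + 2/32 + 8/32 + 1/32 + 16/32 + 2/32 + 1/32 = 32/32 = 1.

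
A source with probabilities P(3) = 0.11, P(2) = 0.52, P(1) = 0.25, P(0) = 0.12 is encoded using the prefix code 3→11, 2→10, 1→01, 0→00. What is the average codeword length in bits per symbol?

L̄ = Σ pᵢ·ℓᵢ = 0.11·2 + 0.52·2 + 0.25·2 + 0.12·2 = 2 bits/symbol.

2 bits/symbol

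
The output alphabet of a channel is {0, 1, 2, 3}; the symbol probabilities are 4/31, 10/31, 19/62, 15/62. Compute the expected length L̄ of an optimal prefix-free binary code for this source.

Repeatedly combine the two least-probable nodes; the expected code length is the sum of the merged weights.
merge 4/31 + 15/62 → 23/62
merge 19/62 + 10/31 → 39/62
merge 23/62 + 39/62 → 1
L = 23/62 + 39/62 + 1 = 2 bits/symbol.

2 bits/symbol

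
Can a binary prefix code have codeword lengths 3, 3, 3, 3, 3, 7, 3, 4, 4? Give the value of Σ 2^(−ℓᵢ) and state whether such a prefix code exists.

With common denominator 2^7 = 128: Σ 2^(−ℓᵢ) = 16/128 + 16/128 + 16/128 + 16/128 + 16/128 + 1/128 + 16/128 + 8/128 + 8/128 = 113/128 = 0.8828125.
Kraft's inequality requires Σ ≤ 1; here Σ = 0.8828125 ≤ 1, so such a prefix code exists.

0.8828125; yes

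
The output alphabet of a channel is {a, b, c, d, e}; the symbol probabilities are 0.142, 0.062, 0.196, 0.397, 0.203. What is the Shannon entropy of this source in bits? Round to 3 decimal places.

2.106 bits

H = −Σ pᵢ log₂ pᵢ.
−0.142·log₂(0.142) = 0.3999
−0.062·log₂(0.062) = 0.2487
−0.196·log₂(0.196) = 0.4608
−0.397·log₂(0.397) = 0.5291
−0.203·log₂(0.203) = 0.4670
Sum ≈ 2.1055 → 2.106 bits.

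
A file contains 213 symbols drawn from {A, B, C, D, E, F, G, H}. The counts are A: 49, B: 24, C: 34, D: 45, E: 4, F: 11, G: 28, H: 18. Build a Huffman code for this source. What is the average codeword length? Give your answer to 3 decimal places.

2.784 bits/symbol

Probabilities are the counts divided by 213.
Repeatedly combine the two least-probable nodes; the expected code length is the sum of the merged weights.
merge 4/213 + 11/213 → 5/71
merge 5/71 + 6/71 → 11/71
merge 8/71 + 28/213 → 52/213
merge 11/71 + 34/213 → 67/213
merge 15/71 + 49/213 → 94/213
merge 52/213 + 67/213 → 119/213
merge 94/213 + 119/213 → 1
L = 5/71 + 11/71 + 52/213 + 67/213 + 94/213 + 119/213 + 1 = 593/213 ≈ 2.784 bits/symbol.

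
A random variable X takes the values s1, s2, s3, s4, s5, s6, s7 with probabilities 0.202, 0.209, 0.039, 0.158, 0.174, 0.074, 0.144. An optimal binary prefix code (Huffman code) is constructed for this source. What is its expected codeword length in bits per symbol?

2.702 bits/symbol

Repeatedly combine the two least-probable nodes; the expected code length is the sum of the merged weights.
merge 39/1000 + 37/500 → 113/1000
merge 113/1000 + 18/125 → 257/1000
merge 79/500 + 87/500 → 83/250
merge 101/500 + 209/1000 → 411/1000
merge 257/1000 + 83/250 → 589/1000
merge 411/1000 + 589/1000 → 1
L = 113/1000 + 257/1000 + 83/250 + 411/1000 + 589/1000 + 1 = 1351/500 = 2.702 bits/symbol.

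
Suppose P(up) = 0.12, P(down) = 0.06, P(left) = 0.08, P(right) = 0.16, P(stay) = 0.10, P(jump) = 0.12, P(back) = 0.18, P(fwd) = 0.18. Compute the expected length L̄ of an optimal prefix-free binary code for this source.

2.96 bits/symbol

Repeatedly combine the two least-probable nodes; the expected code length is the sum of the merged weights.
merge 3/50 + 2/25 → 7/50
merge 1/10 + 3/25 → 11/50
merge 3/25 + 7/50 → 13/50
merge 4/25 + 9/50 → 17/50
merge 9/50 + 11/50 → 2/5
merge 13/50 + 17/50 → 3/5
merge 2/5 + 3/5 → 1
L = 7/50 + 11/50 + 13/50 + 17/50 + 2/5 + 3/5 + 1 = 74/25 = 2.96 bits/symbol.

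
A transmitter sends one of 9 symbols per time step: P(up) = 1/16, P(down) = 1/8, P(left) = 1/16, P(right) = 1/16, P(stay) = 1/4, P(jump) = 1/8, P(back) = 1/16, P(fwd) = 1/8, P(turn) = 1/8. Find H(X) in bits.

3 bits

Each probability is a power of 1/2, so log₂(1/p) is an integer.
H = Σ p·log₂(1/p) = 1/16·4 + 1/8·3 + 1/16·4 + 1/16·4 + 1/4·2 + 1/8·3 + 1/16·4 + 1/8·3 + 1/8·3 = 3 bits.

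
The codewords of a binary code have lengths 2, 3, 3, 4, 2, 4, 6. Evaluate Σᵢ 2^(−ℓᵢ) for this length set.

0.890625

With common denominator 2^6 = 64: Σ 2^(−ℓᵢ) = 16/64 + 8/64 + 8/64 + 4/64 + 16/64 + 4/64 + 1/64 = 57/64 = 0.890625.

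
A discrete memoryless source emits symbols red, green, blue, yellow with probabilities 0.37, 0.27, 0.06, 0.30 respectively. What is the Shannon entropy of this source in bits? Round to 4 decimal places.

H = −Σ pᵢ log₂ pᵢ.
−0.37·log₂(0.37) = 0.5307
−0.27·log₂(0.27) = 0.5100
−0.06·log₂(0.06) = 0.2435
−0.30·log₂(0.30) = 0.5211
Sum ≈ 1.8054 → 1.8054 bits.

1.8054 bits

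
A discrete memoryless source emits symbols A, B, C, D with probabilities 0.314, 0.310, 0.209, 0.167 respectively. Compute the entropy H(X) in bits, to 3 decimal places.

H = −Σ pᵢ log₂ pᵢ.
−0.314·log₂(0.314) = 0.5247
−0.310·log₂(0.310) = 0.5238
−0.209·log₂(0.209) = 0.4720
−0.167·log₂(0.167) = 0.4312
Sum ≈ 1.9518 → 1.952 bits.

1.952 bits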